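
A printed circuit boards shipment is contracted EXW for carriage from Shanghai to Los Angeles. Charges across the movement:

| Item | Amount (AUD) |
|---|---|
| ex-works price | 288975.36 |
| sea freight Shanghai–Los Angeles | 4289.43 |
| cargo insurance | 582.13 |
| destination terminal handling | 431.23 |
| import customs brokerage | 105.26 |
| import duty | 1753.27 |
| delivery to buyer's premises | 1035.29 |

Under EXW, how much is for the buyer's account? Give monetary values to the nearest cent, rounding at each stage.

EXW: the seller makes goods available at their premises; the buyer bears all onward costs.
Seller's account: goods 288975.36 = 288975.36
Buyer's account: freight 4289.43 + insurance 582.13 + destination terminal 431.23 + brokerage 105.26 + duty 1753.27 + delivery 1035.29 = 8196.61

Buyer's account: AUD 8196.61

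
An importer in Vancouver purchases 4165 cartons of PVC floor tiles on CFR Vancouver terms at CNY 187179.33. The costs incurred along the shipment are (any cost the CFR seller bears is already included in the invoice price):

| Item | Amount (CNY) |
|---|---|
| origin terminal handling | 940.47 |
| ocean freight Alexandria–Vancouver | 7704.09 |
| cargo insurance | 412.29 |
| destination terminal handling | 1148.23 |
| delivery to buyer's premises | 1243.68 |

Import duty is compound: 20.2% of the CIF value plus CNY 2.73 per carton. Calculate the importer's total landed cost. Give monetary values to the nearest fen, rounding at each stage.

Total landed cost: CNY 239247.49

CFR: the seller pays costs through ocean freight to the destination port, but not insurance.
Already in the invoice (seller's account under CFR): origin terminal, freight — exclude.
CIF value = CFR price + insurance = 187179.33 + 412.29 = 187591.62
Ad valorem component: 187591.62 × 20.2% = 37893.51
Specific component: 4165 × 2.73 = 11370.45
Import duty = 37893.51 + 11370.45 = 49263.96
Buyer bears: insurance 412.29 + destination terminal 1148.23 + delivery 1243.68 + duty 49263.96 = 52068.16
Landed cost = invoice 187179.33 + 52068.16 = 239247.49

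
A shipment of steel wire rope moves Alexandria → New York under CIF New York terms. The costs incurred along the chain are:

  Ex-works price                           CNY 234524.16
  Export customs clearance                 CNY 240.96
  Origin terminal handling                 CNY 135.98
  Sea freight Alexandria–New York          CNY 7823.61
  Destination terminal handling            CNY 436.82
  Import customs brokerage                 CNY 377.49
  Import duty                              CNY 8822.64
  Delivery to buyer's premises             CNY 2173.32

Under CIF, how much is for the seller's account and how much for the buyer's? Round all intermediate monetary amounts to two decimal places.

Seller: CNY 242724.71; buyer: CNY 11810.27

CIF: the seller pays costs through ocean freight and marine insurance to the destination port.
Seller's account: goods 234524.16 + export clearance 240.96 + origin terminal 135.98 + freight 7823.61 = 242724.71
Buyer's account: destination terminal 436.82 + brokerage 377.49 + duty 8822.64 + delivery 2173.32 = 11810.27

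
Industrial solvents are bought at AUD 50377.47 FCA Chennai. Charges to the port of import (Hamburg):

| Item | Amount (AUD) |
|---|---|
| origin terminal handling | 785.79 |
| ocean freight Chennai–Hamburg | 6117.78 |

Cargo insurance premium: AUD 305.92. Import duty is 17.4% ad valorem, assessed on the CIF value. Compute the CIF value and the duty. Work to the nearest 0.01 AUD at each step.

CIF value: AUD 57586.96; import duty: AUD 10020.13

CIF = FCA price + pre-shipment costs + freight + insurance
CIF = 50377.47 + 785.79 + 6117.78 + 305.92 = 57586.96
Import duty = 57586.96 × 17.4% = 10020.13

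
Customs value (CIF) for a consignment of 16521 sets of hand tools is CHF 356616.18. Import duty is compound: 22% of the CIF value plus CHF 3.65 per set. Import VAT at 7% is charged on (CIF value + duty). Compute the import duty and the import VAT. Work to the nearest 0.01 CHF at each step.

Ad valorem component: 356616.18 × 22% = 78455.56
Specific component: 16521 × 3.65 = 60301.65
Import duty = 78455.56 + 60301.65 = 138757.21
VAT base = CIF + duty = 356616.18 + 138757.21 = 495373.39
Import VAT = 495373.39 × 7% = 34676.14

Import duty: CHF 138757.21; import VAT: CHF 34676.14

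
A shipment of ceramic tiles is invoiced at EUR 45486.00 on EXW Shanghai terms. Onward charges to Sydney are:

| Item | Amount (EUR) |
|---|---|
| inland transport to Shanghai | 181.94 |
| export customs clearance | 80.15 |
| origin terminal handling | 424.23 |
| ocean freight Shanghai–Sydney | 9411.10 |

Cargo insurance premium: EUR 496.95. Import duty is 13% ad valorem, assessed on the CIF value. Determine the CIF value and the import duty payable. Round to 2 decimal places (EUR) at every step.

CIF value: EUR 56080.37; import duty: EUR 7290.45

CIF = EXW price + pre-shipment costs + freight + insurance
CIF = 45486.00 + 181.94 + 80.15 + 424.23 + 9411.10 + 496.95 = 56080.37
Import duty = 56080.37 × 13% = 7290.45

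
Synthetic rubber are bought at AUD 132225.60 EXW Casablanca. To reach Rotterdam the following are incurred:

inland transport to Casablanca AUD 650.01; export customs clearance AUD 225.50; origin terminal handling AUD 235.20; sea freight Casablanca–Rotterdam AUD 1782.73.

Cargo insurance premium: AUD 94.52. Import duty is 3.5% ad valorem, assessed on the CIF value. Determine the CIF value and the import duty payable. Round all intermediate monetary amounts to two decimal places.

CIF = EXW price + pre-shipment costs + freight + insurance
CIF = 132225.60 + 650.01 + 225.50 + 235.20 + 1782.73 + 94.52 = 135213.56
Import duty = 135213.56 × 3.5% = 4732.47

CIF value: AUD 135213.56; import duty: AUD 4732.47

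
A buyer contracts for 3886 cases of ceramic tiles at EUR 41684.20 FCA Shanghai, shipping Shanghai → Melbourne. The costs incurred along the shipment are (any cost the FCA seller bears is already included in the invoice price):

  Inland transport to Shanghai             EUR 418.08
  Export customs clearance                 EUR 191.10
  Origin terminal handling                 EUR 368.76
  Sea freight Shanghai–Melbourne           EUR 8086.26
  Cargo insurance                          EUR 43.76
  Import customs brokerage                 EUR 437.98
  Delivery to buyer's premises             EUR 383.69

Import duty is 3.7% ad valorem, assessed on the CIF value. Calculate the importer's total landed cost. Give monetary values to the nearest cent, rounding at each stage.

FCA: the seller delivers export-cleared goods to the carrier; the buyer bears costs from that point.
Already in the invoice (seller's account under FCA): inland to port, export clearance — exclude.
CIF value = FCA price + origin terminal + freight + insurance = 41684.20 + 368.76 + 8086.26 + 43.76 = 50182.98
Import duty = 50182.98 × 3.7% = 1856.77
Buyer bears: origin terminal 368.76 + freight 8086.26 + insurance 43.76 + brokerage 437.98 + delivery 383.69 + duty 1856.77 = 11177.22
Landed cost = invoice 41684.20 + 11177.22 = 52861.42

Total landed cost: EUR 52861.42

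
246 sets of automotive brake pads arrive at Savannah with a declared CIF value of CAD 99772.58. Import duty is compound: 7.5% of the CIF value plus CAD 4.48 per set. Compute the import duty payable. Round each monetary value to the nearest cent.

Ad valorem component: 99772.58 × 7.5% = 7482.94
Specific component: 246 × 4.48 = 1102.08
Import duty = 7482.94 + 1102.08 = 8585.02

Import duty: CAD 8585.02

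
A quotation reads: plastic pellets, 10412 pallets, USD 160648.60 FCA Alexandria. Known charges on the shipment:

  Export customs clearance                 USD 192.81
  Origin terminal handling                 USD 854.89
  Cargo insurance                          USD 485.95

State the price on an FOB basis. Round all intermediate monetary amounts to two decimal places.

Not relevant to the conversion: export clearance — on the seller under both FCA and FOB; already in the FCA price and stays in the FOB price. insurance — on the buyer under both terms; not part of either seller's price.
From FCA to FOB, the seller additionally bears: origin terminal.
FOB price = 160648.60 + 854.89 = 161503.49

FOB price: USD 161503.49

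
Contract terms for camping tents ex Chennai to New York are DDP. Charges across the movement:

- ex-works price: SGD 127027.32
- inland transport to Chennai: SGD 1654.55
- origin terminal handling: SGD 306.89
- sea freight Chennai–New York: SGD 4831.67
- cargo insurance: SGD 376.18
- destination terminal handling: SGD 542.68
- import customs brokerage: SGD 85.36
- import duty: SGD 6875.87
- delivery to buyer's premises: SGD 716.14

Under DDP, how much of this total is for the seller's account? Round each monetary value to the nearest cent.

DDP: the seller bears all costs including import duty.
Seller's account: goods 127027.32 + inland to port 1654.55 + origin terminal 306.89 + freight 4831.67 + insurance 376.18 + destination terminal 542.68 + brokerage 85.36 + duty 6875.87 + delivery 716.14 = 142416.66
Buyer's account: 0.00

Seller's account: SGD 142416.66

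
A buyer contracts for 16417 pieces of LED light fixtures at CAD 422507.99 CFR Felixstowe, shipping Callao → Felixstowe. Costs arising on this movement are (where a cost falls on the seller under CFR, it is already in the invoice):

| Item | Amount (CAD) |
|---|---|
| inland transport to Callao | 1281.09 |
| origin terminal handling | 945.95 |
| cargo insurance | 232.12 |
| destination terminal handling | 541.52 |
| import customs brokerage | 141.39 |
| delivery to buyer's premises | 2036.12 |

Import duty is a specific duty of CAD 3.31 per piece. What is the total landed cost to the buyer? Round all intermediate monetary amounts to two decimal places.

Total landed cost: CAD 479799.41

CFR: the seller pays costs through ocean freight to the destination port, but not insurance.
Already in the invoice (seller's account under CFR): inland to port, origin terminal — exclude.
CIF value = CFR price + insurance = 422507.99 + 232.12 = 422740.11
Import duty = 16417 × 3.31 = 54340.27
Buyer bears: insurance 232.12 + destination terminal 541.52 + brokerage 141.39 + delivery 2036.12 + duty 54340.27 = 57291.42
Landed cost = invoice 422507.99 + 57291.42 = 479799.41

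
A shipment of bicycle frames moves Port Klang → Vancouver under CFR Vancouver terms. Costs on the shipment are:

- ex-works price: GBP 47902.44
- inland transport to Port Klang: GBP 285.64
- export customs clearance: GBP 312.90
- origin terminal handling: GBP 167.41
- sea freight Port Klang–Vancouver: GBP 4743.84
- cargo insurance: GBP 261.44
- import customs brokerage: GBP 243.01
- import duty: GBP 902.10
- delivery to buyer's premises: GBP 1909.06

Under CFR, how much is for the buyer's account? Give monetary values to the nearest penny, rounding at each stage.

Buyer's account: GBP 3315.61

CFR: the seller pays costs through ocean freight to the destination port, but not insurance.
Seller's account: goods 47902.44 + inland to port 285.64 + export clearance 312.90 + origin terminal 167.41 + freight 4743.84 = 53412.23
Buyer's account: insurance 261.44 + brokerage 243.01 + duty 902.10 + delivery 1909.06 = 3315.61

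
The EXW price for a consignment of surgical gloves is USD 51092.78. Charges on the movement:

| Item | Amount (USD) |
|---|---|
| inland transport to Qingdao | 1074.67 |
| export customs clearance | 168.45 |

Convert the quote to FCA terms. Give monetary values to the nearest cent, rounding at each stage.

FCA price: USD 52335.90

From EXW to FCA, the seller additionally bears: inland to port, export clearance.
FCA price = 51092.78 + 1074.67 + 168.45 = 52335.90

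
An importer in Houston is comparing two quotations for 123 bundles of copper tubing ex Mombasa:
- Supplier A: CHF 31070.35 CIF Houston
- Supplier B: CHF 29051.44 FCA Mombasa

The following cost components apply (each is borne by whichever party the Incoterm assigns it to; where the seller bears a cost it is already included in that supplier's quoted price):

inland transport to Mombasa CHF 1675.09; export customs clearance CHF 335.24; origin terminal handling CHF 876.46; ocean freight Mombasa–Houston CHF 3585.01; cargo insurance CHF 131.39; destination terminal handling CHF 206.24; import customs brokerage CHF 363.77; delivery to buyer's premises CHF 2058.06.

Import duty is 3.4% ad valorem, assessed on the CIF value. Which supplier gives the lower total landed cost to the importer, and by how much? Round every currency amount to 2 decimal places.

Supplier A (CIF):
The CIF price already equals the CIF value: 31070.35
Import duty = 31070.35 × 3.4% = 1056.39
Buyer bears (A): 206.24 + 363.77 + 2058.06 = 2628.07
Landed cost (A) = invoice 31070.35 + 2628.07 + duty 1056.39 = 34754.81
Supplier B (FCA):
CIF value = FCA price + origin terminal + freight + insurance = 29051.44 + 876.46 + 3585.01 + 131.39 = 33644.30
Import duty = 33644.30 × 3.4% = 1143.91
Buyer bears (B): 876.46 + 3585.01 + 131.39 + 206.24 + 363.77 + 2058.06 = 7220.93
Landed cost (B) = invoice 29051.44 + 7220.93 + duty 1143.91 = 37416.28
Difference = |34754.81 − 37416.28| = 2661.47

Supplier A is cheaper by CHF 2661.47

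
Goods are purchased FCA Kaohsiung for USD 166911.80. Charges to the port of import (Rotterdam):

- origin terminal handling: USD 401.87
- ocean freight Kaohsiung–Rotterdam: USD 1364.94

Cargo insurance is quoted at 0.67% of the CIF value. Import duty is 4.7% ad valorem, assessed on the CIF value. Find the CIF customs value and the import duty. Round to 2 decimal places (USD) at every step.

Let C be the CIF value. C = FCA price + pre-shipment costs + freight + 0.67% × C
C − 0.67% × C = 166911.80 + 401.87 + 1364.94
0.9933 × C = 168678.61
C = 168678.61 / 0.9933 = 169816.38
Insurance premium = 0.67% × 169816.38 = 1137.77
Import duty = 169816.38 × 4.7% = 7981.37

CIF value: USD 169816.38; import duty: USD 7981.37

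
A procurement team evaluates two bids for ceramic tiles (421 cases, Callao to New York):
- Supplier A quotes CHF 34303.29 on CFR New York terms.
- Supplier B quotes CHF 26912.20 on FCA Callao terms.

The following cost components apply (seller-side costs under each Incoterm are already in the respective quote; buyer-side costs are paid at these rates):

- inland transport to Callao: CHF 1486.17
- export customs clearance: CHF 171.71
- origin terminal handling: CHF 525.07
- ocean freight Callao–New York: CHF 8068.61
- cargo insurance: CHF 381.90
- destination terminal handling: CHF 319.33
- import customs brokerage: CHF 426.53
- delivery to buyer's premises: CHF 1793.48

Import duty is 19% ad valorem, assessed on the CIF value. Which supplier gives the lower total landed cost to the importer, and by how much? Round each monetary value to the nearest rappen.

Supplier A (CFR):
CIF value = CFR price + insurance = 34303.29 + 381.90 = 34685.19
Import duty = 34685.19 × 19% = 6590.19
Buyer bears (A): 381.90 + 319.33 + 426.53 + 1793.48 = 2921.24
Landed cost (A) = invoice 34303.29 + 2921.24 + duty 6590.19 = 43814.72
Supplier B (FCA):
CIF value = FCA price + origin terminal + freight + insurance = 26912.20 + 525.07 + 8068.61 + 381.90 = 35887.78
Import duty = 35887.78 × 19% = 6818.68
Buyer bears (B): 525.07 + 8068.61 + 381.90 + 319.33 + 426.53 + 1793.48 = 11514.92
Landed cost (B) = invoice 26912.20 + 11514.92 + duty 6818.68 = 45245.80
Difference = |43814.72 − 45245.80| = 1431.08

Supplier A is cheaper by CHF 1431.08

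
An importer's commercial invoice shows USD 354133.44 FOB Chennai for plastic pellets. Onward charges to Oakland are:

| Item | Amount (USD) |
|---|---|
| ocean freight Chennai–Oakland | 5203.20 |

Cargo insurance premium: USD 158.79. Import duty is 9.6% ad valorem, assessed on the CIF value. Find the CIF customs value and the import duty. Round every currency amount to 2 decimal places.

CIF = FOB price + freight + insurance
CIF = 354133.44 + 5203.20 + 158.79 = 359495.43
Import duty = 359495.43 × 9.6% = 34511.56

CIF value: USD 359495.43; import duty: USD 34511.56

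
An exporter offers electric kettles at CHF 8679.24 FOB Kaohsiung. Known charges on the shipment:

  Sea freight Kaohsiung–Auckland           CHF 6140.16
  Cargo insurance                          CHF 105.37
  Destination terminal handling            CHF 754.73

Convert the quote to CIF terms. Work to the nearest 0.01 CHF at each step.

CIF price: CHF 14924.77

Not relevant to the conversion: destination terminal — on the buyer under both terms; not part of either seller's price.
From FOB to CIF, the seller additionally bears: freight, insurance.
CIF price = 8679.24 + 6140.16 + 105.37 = 14924.77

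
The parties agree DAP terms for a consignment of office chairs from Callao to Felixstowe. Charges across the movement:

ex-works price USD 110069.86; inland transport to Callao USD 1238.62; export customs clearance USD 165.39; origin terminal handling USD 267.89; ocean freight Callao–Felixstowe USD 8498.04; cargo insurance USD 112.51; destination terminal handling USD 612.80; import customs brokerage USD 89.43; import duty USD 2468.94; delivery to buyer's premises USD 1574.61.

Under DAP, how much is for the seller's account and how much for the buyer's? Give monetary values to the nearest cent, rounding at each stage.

DAP: the seller bears all costs to the named destination except import duty and clearance.
Seller's account: goods 110069.86 + inland to port 1238.62 + export clearance 165.39 + origin terminal 267.89 + freight 8498.04 + insurance 112.51 + destination terminal 612.80 + delivery 1574.61 = 122539.72
Buyer's account: brokerage 89.43 + duty 2468.94 = 2558.37

Seller: USD 122539.72; buyer: USD 2558.37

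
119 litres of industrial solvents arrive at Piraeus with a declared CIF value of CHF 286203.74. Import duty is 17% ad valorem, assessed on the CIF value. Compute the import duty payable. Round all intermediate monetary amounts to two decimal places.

Import duty = 286203.74 × 17% = 48654.64

Import duty: CHF 48654.64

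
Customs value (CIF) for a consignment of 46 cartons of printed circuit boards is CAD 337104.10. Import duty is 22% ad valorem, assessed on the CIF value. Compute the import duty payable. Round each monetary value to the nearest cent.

Import duty = 337104.10 × 22% = 74162.90

Import duty: CAD 74162.90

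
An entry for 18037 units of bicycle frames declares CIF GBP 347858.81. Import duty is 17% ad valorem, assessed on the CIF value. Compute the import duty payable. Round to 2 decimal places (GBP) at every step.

Import duty = 347858.81 × 17% = 59136.00

Import duty: GBP 59136.00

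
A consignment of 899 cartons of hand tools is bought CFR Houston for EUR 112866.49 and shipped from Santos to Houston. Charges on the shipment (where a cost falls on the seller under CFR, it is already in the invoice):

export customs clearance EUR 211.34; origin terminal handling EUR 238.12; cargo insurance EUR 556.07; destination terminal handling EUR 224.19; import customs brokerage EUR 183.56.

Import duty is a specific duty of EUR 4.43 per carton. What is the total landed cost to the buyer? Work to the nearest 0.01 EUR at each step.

Total landed cost: EUR 117812.88

CFR: the seller pays costs through ocean freight to the destination port, but not insurance.
Already in the invoice (seller's account under CFR): export clearance, origin terminal — exclude.
CIF value = CFR price + insurance = 112866.49 + 556.07 = 113422.56
Import duty = 899 × 4.43 = 3982.57
Buyer bears: insurance 556.07 + destination terminal 224.19 + brokerage 183.56 + duty 3982.57 = 4946.39
Landed cost = invoice 112866.49 + 4946.39 = 117812.88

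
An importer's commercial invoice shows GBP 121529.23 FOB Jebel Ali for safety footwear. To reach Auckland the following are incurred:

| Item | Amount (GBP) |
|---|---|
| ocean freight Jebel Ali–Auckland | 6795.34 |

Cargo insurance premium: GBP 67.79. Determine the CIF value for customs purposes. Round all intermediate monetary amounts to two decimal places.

CIF = FOB price + freight + insurance
CIF = 121529.23 + 6795.34 + 67.79 = 128392.36

CIF value: GBP 128392.36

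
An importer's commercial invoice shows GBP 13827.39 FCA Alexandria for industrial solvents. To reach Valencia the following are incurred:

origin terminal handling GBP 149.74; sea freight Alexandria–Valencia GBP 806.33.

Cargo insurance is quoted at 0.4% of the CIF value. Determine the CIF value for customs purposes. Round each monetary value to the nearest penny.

Let C be the CIF value. C = FCA price + pre-shipment costs + freight + 0.4% × C
C − 0.4% × C = 13827.39 + 149.74 + 806.33
0.996 × C = 14783.46
C = 14783.46 / 0.996 = 14842.83
Insurance premium = 0.4% × 14842.83 = 59.37

CIF value: GBP 14842.83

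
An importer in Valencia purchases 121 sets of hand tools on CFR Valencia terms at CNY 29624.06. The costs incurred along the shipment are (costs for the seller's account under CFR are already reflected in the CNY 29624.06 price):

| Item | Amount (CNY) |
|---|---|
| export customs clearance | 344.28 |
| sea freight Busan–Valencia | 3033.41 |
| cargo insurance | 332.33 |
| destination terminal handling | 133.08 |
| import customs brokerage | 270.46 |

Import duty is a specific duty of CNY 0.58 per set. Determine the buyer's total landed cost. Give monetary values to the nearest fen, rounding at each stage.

CFR: the seller pays costs through ocean freight to the destination port, but not insurance.
Already in the invoice (seller's account under CFR): export clearance, freight — exclude.
CIF value = CFR price + insurance = 29624.06 + 332.33 = 29956.39
Import duty = 121 × 0.58 = 70.18
Buyer bears: insurance 332.33 + destination terminal 133.08 + brokerage 270.46 + duty 70.18 = 806.05
Landed cost = invoice 29624.06 + 806.05 = 30430.11

Total landed cost: CNY 30430.11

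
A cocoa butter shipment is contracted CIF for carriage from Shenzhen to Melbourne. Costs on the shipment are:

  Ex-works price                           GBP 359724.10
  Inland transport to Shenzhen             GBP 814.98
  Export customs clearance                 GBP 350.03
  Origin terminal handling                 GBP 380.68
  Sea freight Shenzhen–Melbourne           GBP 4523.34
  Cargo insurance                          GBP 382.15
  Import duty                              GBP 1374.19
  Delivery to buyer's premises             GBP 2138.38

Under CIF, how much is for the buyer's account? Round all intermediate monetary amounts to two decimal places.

Buyer's account: GBP 3512.57

CIF: the seller pays costs through ocean freight and marine insurance to the destination port.
Seller's account: goods 359724.10 + inland to port 814.98 + export clearance 350.03 + origin terminal 380.68 + freight 4523.34 + insurance 382.15 = 366175.28
Buyer's account: duty 1374.19 + delivery 2138.38 = 3512.57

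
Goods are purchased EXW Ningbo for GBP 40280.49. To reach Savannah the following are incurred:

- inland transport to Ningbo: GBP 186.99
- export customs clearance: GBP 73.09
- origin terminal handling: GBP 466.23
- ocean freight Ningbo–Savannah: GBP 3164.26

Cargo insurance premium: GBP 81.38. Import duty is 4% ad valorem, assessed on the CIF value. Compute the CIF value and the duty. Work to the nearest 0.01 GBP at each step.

CIF = EXW price + pre-shipment costs + freight + insurance
CIF = 40280.49 + 186.99 + 73.09 + 466.23 + 3164.26 + 81.38 = 44252.44
Import duty = 44252.44 × 4% = 1770.10

CIF value: GBP 44252.44; import duty: GBP 1770.10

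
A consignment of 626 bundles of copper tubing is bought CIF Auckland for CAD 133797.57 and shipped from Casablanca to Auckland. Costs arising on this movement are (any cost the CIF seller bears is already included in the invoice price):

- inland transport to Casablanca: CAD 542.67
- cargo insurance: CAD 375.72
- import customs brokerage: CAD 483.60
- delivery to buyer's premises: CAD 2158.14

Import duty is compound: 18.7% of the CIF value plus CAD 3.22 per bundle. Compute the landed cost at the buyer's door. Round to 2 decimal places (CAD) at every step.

CIF: the seller pays costs through ocean freight and marine insurance to the destination port.
Already in the invoice (seller's account under CIF): inland to port, insurance — exclude.
The CIF price already equals the CIF value: 133797.57
Ad valorem component: 133797.57 × 18.7% = 25020.15
Specific component: 626 × 3.22 = 2015.72
Import duty = 25020.15 + 2015.72 = 27035.87
Buyer bears: brokerage 483.60 + delivery 2158.14 + duty 27035.87 = 29677.61
Landed cost = invoice 133797.57 + 29677.61 = 163475.18

Total landed cost: CAD 163475.18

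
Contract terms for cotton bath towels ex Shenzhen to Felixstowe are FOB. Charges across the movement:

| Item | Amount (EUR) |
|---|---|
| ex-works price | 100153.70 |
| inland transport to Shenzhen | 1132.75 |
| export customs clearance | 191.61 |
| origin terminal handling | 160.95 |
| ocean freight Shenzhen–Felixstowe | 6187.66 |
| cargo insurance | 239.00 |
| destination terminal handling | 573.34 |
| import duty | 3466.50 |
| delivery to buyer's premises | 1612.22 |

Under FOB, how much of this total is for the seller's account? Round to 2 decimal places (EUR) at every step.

FOB: the seller bears costs until goods are on board at the origin port; the buyer bears freight, insurance and all costs thereafter.
Seller's account: goods 100153.70 + inland to port 1132.75 + export clearance 191.61 + origin terminal 160.95 = 101639.01
Buyer's account: freight 6187.66 + insurance 239.00 + destination terminal 573.34 + duty 3466.50 + delivery 1612.22 = 12078.72

Seller's account: EUR 101639.01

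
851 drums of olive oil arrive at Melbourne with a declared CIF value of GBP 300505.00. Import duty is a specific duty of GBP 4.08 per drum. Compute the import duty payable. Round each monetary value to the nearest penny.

Import duty = 851 × 4.08 = 3472.08

Import duty: GBP 3472.08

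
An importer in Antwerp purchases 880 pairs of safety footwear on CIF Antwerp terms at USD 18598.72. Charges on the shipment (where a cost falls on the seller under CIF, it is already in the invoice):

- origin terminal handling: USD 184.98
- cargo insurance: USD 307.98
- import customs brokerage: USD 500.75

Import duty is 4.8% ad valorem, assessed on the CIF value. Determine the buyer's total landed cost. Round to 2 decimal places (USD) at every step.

CIF: the seller pays costs through ocean freight and marine insurance to the destination port.
Already in the invoice (seller's account under CIF): origin terminal, insurance — exclude.
The CIF price already equals the CIF value: 18598.72
Import duty = 18598.72 × 4.8% = 892.74
Buyer bears: brokerage 500.75 + duty 892.74 = 1393.49
Landed cost = invoice 18598.72 + 1393.49 = 19992.21

Total landed cost: USD 19992.21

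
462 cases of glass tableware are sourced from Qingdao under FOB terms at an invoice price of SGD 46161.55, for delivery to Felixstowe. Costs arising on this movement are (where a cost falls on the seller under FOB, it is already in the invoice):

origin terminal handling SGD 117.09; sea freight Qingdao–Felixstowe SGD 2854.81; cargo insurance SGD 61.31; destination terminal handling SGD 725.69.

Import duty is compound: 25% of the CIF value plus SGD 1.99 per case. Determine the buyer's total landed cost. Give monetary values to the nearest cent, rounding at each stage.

Total landed cost: SGD 62992.16

FOB: the seller bears costs until goods are on board at the origin port; the buyer bears freight, insurance and all costs thereafter.
Already in the invoice (seller's account under FOB): origin terminal — exclude.
CIF value = FOB price + freight + insurance = 46161.55 + 2854.81 + 61.31 = 49077.67
Ad valorem component: 49077.67 × 25% = 12269.42
Specific component: 462 × 1.99 = 919.38
Import duty = 12269.42 + 919.38 = 13188.80
Buyer bears: freight 2854.81 + insurance 61.31 + destination terminal 725.69 + duty 13188.80 = 16830.61
Landed cost = invoice 46161.55 + 16830.61 = 62992.16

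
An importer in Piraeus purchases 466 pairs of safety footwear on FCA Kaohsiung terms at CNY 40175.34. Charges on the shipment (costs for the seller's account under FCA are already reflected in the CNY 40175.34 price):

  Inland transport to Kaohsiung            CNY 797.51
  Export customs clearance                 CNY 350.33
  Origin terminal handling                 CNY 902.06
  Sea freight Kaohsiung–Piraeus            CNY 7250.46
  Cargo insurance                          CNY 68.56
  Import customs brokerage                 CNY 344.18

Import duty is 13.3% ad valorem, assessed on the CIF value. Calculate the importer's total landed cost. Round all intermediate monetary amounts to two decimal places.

FCA: the seller delivers export-cleared goods to the carrier; the buyer bears costs from that point.
Already in the invoice (seller's account under FCA): inland to port, export clearance — exclude.
CIF value = FCA price + origin terminal + freight + insurance = 40175.34 + 902.06 + 7250.46 + 68.56 = 48396.42
Import duty = 48396.42 × 13.3% = 6436.72
Buyer bears: origin terminal 902.06 + freight 7250.46 + insurance 68.56 + brokerage 344.18 + duty 6436.72 = 15001.98
Landed cost = invoice 40175.34 + 15001.98 = 55177.32

Total landed cost: CNY 55177.32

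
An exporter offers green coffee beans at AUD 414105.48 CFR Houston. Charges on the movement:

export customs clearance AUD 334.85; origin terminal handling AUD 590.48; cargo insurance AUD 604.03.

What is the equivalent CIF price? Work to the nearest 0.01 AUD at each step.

Not relevant to the conversion: export clearance, origin terminal — on the seller under both CFR and CIF; already in the CFR price and stays in the CIF price.
From CFR to CIF, the seller additionally bears: insurance.
CIF price = 414105.48 + 604.03 = 414709.51

CIF price: AUD 414709.51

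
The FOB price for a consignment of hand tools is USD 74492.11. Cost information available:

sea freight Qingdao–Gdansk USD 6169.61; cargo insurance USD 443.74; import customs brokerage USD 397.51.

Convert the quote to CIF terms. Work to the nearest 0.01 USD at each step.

CIF price: USD 81105.46

Not relevant to the conversion: brokerage — on the buyer under both terms; not part of either seller's price.
From FOB to CIF, the seller additionally bears: freight, insurance.
CIF price = 74492.11 + 6169.61 + 443.74 = 81105.46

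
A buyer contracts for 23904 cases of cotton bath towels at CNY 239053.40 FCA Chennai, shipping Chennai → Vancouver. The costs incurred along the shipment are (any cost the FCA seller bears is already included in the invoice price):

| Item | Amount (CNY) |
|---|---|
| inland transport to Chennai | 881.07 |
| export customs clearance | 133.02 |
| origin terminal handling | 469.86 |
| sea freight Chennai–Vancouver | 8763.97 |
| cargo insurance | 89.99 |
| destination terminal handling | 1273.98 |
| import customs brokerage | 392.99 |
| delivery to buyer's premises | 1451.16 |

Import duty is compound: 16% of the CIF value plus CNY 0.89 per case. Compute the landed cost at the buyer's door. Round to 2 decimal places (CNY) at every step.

Total landed cost: CNY 312510.27

FCA: the seller delivers export-cleared goods to the carrier; the buyer bears costs from that point.
Already in the invoice (seller's account under FCA): inland to port, export clearance — exclude.
CIF value = FCA price + origin terminal + freight + insurance = 239053.40 + 469.86 + 8763.97 + 89.99 = 248377.22
Ad valorem component: 248377.22 × 16% = 39740.36
Specific component: 23904 × 0.89 = 21274.56
Import duty = 39740.36 + 21274.56 = 61014.92
Buyer bears: origin terminal 469.86 + freight 8763.97 + insurance 89.99 + destination terminal 1273.98 + brokerage 392.99 + delivery 1451.16 + duty 61014.92 = 73456.87
Landed cost = invoice 239053.40 + 73456.87 = 312510.27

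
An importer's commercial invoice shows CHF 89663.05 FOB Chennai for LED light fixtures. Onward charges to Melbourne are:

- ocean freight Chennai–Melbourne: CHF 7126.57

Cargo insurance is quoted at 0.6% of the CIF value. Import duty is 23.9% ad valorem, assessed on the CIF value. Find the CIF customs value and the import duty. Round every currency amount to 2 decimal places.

Let C be the CIF value. C = FOB price + freight + 0.6% × C
C − 0.6% × C = 89663.05 + 7126.57
0.994 × C = 96789.62
C = 96789.62 / 0.994 = 97373.86
Insurance premium = 0.6% × 97373.86 = 584.24
Import duty = 97373.86 × 23.9% = 23272.35

CIF value: CHF 97373.86; import duty: CHF 23272.35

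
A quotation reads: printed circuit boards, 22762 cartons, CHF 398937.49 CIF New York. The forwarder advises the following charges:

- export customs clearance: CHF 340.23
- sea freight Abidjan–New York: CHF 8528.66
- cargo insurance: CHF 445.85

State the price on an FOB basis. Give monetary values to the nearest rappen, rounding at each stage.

FOB price: CHF 389962.98

Not relevant to the conversion: export clearance — on the seller under both CIF and FOB; already in the CIF price and stays in the FOB price.
From CIF to FOB, the seller no longer bears: freight, insurance.
FOB price = 398937.49 − 8528.66 − 445.85 = 389962.98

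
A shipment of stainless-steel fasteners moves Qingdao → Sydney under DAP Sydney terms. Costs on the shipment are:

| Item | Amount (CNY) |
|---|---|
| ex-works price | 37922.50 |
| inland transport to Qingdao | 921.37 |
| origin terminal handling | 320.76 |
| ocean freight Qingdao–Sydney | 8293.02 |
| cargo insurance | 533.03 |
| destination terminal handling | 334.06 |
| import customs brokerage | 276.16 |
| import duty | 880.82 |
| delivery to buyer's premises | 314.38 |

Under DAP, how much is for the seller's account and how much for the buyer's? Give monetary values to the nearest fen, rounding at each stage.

Seller: CNY 48639.12; buyer: CNY 1156.98

DAP: the seller bears all costs to the named destination except import duty and clearance.
Seller's account: goods 37922.50 + inland to port 921.37 + origin terminal 320.76 + freight 8293.02 + insurance 533.03 + destination terminal 334.06 + delivery 314.38 = 48639.12
Buyer's account: brokerage 276.16 + duty 880.82 = 1156.98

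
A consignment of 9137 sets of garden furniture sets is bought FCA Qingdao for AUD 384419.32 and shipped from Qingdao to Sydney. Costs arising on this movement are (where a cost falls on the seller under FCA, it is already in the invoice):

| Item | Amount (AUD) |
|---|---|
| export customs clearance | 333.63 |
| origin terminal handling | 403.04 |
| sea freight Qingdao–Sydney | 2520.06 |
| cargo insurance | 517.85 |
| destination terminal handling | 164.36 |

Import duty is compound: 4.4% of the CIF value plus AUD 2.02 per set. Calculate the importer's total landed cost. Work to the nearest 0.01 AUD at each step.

FCA: the seller delivers export-cleared goods to the carrier; the buyer bears costs from that point.
Already in the invoice (seller's account under FCA): export clearance — exclude.
CIF value = FCA price + origin terminal + freight + insurance = 384419.32 + 403.04 + 2520.06 + 517.85 = 387860.27
Ad valorem component: 387860.27 × 4.4% = 17065.85
Specific component: 9137 × 2.02 = 18456.74
Import duty = 17065.85 + 18456.74 = 35522.59
Buyer bears: origin terminal 403.04 + freight 2520.06 + insurance 517.85 + destination terminal 164.36 + duty 35522.59 = 39127.90
Landed cost = invoice 384419.32 + 39127.90 = 423547.22

Total landed cost: AUD 423547.22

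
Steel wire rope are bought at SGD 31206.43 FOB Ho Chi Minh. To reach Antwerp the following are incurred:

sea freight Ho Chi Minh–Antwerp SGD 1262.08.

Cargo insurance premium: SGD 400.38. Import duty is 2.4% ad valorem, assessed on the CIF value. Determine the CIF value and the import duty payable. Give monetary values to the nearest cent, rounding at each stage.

CIF value: SGD 32868.89; import duty: SGD 788.85

CIF = FOB price + freight + insurance
CIF = 31206.43 + 1262.08 + 400.38 = 32868.89
Import duty = 32868.89 × 2.4% = 788.85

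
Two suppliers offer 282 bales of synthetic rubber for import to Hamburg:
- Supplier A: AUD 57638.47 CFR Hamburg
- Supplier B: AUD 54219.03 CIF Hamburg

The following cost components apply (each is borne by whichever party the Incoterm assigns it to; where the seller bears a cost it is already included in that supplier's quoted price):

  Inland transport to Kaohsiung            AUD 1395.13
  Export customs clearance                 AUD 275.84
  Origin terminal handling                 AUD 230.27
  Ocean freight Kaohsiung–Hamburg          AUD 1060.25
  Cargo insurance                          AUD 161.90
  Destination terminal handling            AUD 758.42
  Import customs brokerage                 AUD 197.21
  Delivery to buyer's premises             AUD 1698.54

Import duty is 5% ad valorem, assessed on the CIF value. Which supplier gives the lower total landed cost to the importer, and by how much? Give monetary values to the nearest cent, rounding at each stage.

Supplier B is cheaper by AUD 3760.41

Supplier A (CFR):
CIF value = CFR price + insurance = 57638.47 + 161.90 = 57800.37
Import duty = 57800.37 × 5% = 2890.02
Buyer bears (A): 161.90 + 758.42 + 197.21 + 1698.54 = 2816.07
Landed cost (A) = invoice 57638.47 + 2816.07 + duty 2890.02 = 63344.56
Supplier B (CIF):
The CIF price already equals the CIF value: 54219.03
Import duty = 54219.03 × 5% = 2710.95
Buyer bears (B): 758.42 + 197.21 + 1698.54 = 2654.17
Landed cost (B) = invoice 54219.03 + 2654.17 + duty 2710.95 = 59584.15
Difference = |63344.56 − 59584.15| = 3760.41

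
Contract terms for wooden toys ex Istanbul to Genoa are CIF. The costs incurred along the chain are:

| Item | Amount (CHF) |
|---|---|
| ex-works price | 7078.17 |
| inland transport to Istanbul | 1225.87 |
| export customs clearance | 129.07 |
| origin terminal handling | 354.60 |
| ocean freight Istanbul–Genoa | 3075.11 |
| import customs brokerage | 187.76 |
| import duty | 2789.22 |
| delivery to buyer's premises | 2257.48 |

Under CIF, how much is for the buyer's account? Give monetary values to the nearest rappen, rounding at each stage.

Buyer's account: CHF 5234.46

CIF: the seller pays costs through ocean freight and marine insurance to the destination port.
Seller's account: goods 7078.17 + inland to port 1225.87 + export clearance 129.07 + origin terminal 354.60 + freight 3075.11 = 11862.82
Buyer's account: brokerage 187.76 + duty 2789.22 + delivery 2257.48 = 5234.46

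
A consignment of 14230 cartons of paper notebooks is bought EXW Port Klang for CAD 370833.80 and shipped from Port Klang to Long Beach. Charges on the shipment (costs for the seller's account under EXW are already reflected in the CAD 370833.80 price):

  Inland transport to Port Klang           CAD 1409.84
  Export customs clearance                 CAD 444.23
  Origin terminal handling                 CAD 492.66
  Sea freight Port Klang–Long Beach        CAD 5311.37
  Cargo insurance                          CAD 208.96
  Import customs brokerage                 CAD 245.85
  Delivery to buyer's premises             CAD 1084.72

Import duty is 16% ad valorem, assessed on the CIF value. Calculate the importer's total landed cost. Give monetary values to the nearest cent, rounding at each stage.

Total landed cost: CAD 440623.57

EXW: the seller makes goods available at their premises; the buyer bears all onward costs.
CIF value = EXW price + inland to port + export clearance + origin terminal + freight + insurance = 370833.80 + 1409.84 + 444.23 + 492.66 + 5311.37 + 208.96 = 378700.86
Import duty = 378700.86 × 16% = 60592.14
Buyer bears: inland to port 1409.84 + export clearance 444.23 + origin terminal 492.66 + freight 5311.37 + insurance 208.96 + brokerage 245.85 + delivery 1084.72 + duty 60592.14 = 69789.77
Landed cost = invoice 370833.80 + 69789.77 = 440623.57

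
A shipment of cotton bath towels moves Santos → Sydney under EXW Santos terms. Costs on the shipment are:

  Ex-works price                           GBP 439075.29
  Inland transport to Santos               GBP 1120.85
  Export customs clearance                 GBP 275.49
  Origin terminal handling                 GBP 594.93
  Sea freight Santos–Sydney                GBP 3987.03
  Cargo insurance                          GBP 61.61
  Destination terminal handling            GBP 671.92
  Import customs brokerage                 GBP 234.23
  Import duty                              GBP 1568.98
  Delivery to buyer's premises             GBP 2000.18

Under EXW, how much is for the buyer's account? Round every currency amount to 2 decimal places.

EXW: the seller makes goods available at their premises; the buyer bears all onward costs.
Seller's account: goods 439075.29 = 439075.29
Buyer's account: inland to port 1120.85 + export clearance 275.49 + origin terminal 594.93 + freight 3987.03 + insurance 61.61 + destination terminal 671.92 + brokerage 234.23 + duty 1568.98 + delivery 2000.18 = 10515.22

Buyer's account: GBP 10515.22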